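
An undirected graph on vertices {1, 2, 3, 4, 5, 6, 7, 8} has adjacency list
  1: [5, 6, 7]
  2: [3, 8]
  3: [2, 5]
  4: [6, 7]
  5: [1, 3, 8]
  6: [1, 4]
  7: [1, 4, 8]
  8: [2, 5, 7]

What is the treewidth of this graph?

2

A width-2 tree decomposition is:
Bags: B1 = {2, 3, 5}  B2 = {2, 5, 8}  B3 = {1, 5, 8}  B4 = {1, 7, 8}  B5 = {1, 6, 7}  B6 = {4, 6, 7}
Tree: B1–B2, B2–B3, B3–B4, B4–B5, B5–B6
The largest bag has 3 vertices, giving width 2; this decomposition certifies tw(G) ≤ 2. Since 3–2–8–5–3 is a cycle in G, G is not acyclic. Forests are exactly the graphs of treewidth ≤ 1, so tw(G) ≥ 2. Therefore the treewidth is 2.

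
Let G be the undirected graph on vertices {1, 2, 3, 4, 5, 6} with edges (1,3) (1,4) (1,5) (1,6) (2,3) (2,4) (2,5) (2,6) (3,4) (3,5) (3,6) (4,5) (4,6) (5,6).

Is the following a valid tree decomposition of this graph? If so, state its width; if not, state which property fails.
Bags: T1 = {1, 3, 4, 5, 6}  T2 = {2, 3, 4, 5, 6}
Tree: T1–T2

Vertex coverage: the bags together contain {1, 2, 3, 4, 5, 6}, the full vertex set. Edge coverage: each edge of G has both endpoints in at least one bag. Running intersection: for every vertex, the bags containing it form a connected subtree. All three properties hold, so this is a valid tree decomposition of width max|bag| − 1 = 4, and hence tw(G) ≤ 4.

Yes; width 4.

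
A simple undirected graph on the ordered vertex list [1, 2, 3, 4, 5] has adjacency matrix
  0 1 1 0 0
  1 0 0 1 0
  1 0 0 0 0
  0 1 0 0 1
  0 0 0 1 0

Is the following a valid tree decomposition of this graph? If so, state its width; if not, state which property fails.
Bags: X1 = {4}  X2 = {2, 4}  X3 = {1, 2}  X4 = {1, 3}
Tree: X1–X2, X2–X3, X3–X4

No — vertex 5 appears in no bag.

A tree decomposition must satisfy three properties: every vertex lies in some bag; for every edge, both endpoints lie together in some bag; and for every vertex, the bags containing it form a connected subtree. Here vertex 5 appears in no bag, so the decomposition is invalid.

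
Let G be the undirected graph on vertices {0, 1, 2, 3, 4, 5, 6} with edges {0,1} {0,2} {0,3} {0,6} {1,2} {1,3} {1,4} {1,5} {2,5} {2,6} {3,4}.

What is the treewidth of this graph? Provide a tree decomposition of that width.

Every bag has size at most 3, so the width is 3 − 1 = 2 and tw(G) ≤ 2. On the other hand G contains the 3-clique {0, 1, 2}. A clique must lie in a single bag of any decomposition, so no decomposition can have width below 2. Hence tw(G) = 2 exactly.

Treewidth 2.
One such decomposition:
Bags: B1 = {0, 1, 3}  B2 = {1, 3, 4}  B3 = {0, 1, 2}  B4 = {1, 2, 5}  B5 = {0, 2, 6}
Tree: B1–B2, B1–B3, B3–B4, B3–B5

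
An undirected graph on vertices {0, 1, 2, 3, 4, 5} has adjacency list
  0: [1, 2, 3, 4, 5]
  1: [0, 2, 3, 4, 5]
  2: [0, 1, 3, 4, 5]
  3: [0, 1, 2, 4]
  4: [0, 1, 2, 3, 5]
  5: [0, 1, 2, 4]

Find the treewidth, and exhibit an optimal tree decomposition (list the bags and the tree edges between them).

Each bag holds 5 vertices, so the decomposition has width 4, which upper-bounds the treewidth. On the other hand G contains the 5-clique {0, 1, 2, 3, 4}. A clique must lie in a single bag of any decomposition, so no decomposition can have width below 4. Combining the bounds, tw(G) = 4.

Treewidth 4.
One such decomposition:
Bags: B1 = {0, 1, 2, 4, 5}  B2 = {0, 1, 2, 3, 4}
Tree: B1–B2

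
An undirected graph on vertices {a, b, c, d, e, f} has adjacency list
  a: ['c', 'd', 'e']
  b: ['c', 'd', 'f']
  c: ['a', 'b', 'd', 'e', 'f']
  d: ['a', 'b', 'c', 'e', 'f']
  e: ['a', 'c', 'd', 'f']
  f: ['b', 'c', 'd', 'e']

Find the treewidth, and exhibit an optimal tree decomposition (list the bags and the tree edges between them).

Treewidth 3.
One optimal decomposition is:
Bags: B1 = {a, c, d, e}  B2 = {c, d, e, f}  B3 = {b, c, d, f}
Tree: B1–B2, B2–B3

Every bag has size at most 4, so the width is 4 − 1 = 3 and tw(G) ≤ 3. On the other hand G contains the 4-clique {a, c, d, e}. A clique must lie in a single bag of any decomposition, so no decomposition can have width below 3. Hence tw(G) = 3 exactly.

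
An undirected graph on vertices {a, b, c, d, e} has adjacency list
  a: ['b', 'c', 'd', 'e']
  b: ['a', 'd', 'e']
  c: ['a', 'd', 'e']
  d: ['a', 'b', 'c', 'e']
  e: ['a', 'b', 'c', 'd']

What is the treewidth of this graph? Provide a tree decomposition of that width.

Every bag has size at most 4, so the width is 4 − 1 = 3 and tw(G) ≤ 3. For the lower bound, the 4 vertices {a, c, d, e} are pairwise adjacent, and any tree decomposition puts a clique entirely inside one bag — forcing width ≥ 3. Combining the bounds, tw(G) = 3.

Treewidth 3.
One such decomposition:
Bags: B1 = {a, c, d, e}  B2 = {a, b, d, e}
Tree: B1–B2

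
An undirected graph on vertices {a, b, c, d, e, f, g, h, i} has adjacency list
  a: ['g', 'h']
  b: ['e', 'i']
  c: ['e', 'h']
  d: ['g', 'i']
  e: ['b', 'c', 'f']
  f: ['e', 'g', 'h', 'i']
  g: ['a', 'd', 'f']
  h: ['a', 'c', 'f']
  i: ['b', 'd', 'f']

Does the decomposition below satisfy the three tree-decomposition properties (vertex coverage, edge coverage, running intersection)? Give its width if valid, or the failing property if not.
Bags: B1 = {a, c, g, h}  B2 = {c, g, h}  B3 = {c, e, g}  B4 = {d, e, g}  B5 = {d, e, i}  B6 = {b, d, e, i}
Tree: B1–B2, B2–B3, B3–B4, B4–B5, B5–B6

No — vertex f appears in no bag.

A tree decomposition must satisfy three properties: every vertex lies in some bag; for every edge, both endpoints lie together in some bag; and for every vertex, the bags containing it form a connected subtree. Here vertex f appears in no bag, so the decomposition is invalid.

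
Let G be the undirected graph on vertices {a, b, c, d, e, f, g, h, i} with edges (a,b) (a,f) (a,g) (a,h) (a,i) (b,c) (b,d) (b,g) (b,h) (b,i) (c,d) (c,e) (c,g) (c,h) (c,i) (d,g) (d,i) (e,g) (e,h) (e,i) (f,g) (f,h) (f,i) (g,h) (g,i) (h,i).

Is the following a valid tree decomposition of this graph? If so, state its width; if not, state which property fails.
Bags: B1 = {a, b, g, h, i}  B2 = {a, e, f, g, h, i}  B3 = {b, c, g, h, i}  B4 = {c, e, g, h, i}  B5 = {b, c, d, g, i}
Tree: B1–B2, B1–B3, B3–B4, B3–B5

A tree decomposition must satisfy three properties: every vertex lies in some bag; for every edge, both endpoints lie together in some bag; and for every vertex, the bags containing it form a connected subtree. Here bags containing vertex e are not connected in the tree, so the decomposition is invalid.

No — bags containing vertex e are not connected in the tree.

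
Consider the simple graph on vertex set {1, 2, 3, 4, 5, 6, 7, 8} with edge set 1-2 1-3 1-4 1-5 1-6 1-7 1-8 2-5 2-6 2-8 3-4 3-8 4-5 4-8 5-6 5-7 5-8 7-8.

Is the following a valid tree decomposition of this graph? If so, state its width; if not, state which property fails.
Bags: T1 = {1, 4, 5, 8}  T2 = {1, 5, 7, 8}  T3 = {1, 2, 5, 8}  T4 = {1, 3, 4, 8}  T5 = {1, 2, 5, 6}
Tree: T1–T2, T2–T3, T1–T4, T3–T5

Yes; width 3.

Checking the three conditions: (i) the bags cover all of {1, 2, 3, 4, 5, 6, 7, 8}; (ii) for each edge, some bag contains both endpoints; (iii) the bags containing any fixed vertex form a subtree. All hold, so the decomposition is valid with width 4 − 1 = 3.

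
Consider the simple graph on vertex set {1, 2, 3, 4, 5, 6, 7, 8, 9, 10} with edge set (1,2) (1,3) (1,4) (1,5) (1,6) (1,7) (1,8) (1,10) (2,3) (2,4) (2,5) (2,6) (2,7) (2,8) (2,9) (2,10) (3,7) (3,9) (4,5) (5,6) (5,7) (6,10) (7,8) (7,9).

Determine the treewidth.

A width-3 tree decomposition is:
Bags: B1 = {1, 2, 5, 6}  B2 = {1, 2, 5, 7}  B3 = {1, 2, 6, 10}  B4 = {1, 2, 3, 7}  B5 = {1, 2, 4, 5}  B6 = {1, 2, 7, 8}  B7 = {2, 3, 7, 9}
Tree: B1–B2, B1–B3, B2–B4, B1–B5, B2–B6, B4–B7
Each bag holds 4 vertices, so the decomposition has width 3, which upper-bounds the treewidth. Conversely, {1, 2, 7, 8} is a clique of size 4, and the vertices of any clique must share a bag in every tree decomposition; so some bag has ≥ 4 vertices and tw(G) ≥ 3. Therefore the treewidth is 3.

3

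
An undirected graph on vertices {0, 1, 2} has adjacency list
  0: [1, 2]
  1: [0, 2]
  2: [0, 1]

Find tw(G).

2

A width-2 tree decomposition is:
Bags: B1 = {0, 1, 2}
Tree: (single bag)
With just one bag of size 3, the width is 3 − 1 = 2, so tw(G) ≤ 2. Conversely, {0, 1, 2} is a clique of size 3, and the vertices of any clique must share a bag in every tree decomposition; so some bag has ≥ 3 vertices and tw(G) ≥ 2. Hence tw(G) = 2 exactly.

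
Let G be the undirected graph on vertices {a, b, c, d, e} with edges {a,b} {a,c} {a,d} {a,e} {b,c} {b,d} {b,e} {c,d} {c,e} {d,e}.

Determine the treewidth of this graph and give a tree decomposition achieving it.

A single bag containing all 5 vertices is trivially a valid decomposition of width 4. On the other hand G contains the 5-clique {a, b, c, d, e}. A clique must lie in a single bag of any decomposition, so no decomposition can have width below 4. Combining the bounds, tw(G) = 4.

Treewidth 4.
Bags: B1 = {a, b, c, d, e}
Tree: (single bag)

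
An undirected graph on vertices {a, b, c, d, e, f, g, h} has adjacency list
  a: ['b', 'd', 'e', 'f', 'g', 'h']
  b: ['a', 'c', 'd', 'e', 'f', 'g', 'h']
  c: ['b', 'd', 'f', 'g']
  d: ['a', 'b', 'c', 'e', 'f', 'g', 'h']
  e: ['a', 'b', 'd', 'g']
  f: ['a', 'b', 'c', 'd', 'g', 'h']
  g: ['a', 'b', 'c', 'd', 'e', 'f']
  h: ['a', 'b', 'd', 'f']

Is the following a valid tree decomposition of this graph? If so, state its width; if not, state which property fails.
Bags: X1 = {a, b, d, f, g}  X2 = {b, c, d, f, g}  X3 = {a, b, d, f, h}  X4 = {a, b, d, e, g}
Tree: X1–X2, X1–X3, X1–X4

Yes; width 4.

Checking the three conditions: (i) the bags cover all of {a, b, c, d, e, f, g, h}; (ii) for each edge, some bag contains both endpoints; (iii) the bags containing any fixed vertex form a subtree. All hold, so the decomposition is valid with width 5 − 1 = 4.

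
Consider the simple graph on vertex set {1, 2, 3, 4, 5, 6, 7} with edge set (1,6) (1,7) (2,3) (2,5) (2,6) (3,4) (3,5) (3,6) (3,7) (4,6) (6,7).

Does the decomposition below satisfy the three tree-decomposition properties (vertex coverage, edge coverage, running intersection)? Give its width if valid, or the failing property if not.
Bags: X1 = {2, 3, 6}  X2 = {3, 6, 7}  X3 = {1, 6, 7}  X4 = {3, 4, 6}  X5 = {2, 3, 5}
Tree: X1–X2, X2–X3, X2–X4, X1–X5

Yes; width 2.

Every vertex of G appears in some bag (union = {1, 2, 3, 4, 5, 6, 7}); every edge is covered by a bag; and for each vertex v the set of bags containing v is connected in the bag tree. The decomposition is therefore valid. The largest bag has 3 vertices, so the width is 2.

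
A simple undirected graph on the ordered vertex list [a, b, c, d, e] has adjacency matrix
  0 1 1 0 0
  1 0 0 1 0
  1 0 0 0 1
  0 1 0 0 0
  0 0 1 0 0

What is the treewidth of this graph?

A width-1 tree decomposition is:
Bags: B1 = {c, e}  B2 = {a, c}  B3 = {a, b}  B4 = {b, d}
Tree: B1–B2, B2–B3, B3–B4
Every bag has size at most 2, so the width is 2 − 1 = 1 and tw(G) ≤ 1. Since G has at least one edge (e.g. e–c), it is not an edgeless graph, so tw(G) ≥ 1. Hence tw(G) = 1 exactly.

1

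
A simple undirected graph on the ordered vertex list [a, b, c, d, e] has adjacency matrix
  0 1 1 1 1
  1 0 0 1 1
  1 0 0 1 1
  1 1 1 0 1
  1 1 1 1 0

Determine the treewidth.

3

A width-3 tree decomposition is:
Bags: B1 = {a, b, d, e}  B2 = {a, c, d, e}
Tree: B1–B2
Every bag has size at most 4, so the width is 4 − 1 = 3 and tw(G) ≤ 3. On the other hand G contains the 4-clique {a, c, d, e}. A clique must lie in a single bag of any decomposition, so no decomposition can have width below 3. Therefore the treewidth is 3.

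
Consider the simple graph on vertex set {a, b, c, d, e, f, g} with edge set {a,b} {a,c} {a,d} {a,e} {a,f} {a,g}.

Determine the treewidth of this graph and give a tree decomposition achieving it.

Treewidth 1.
One such decomposition:
Bags: B1 = {a, g}  B2 = {a, c}  B3 = {a, e}  B4 = {a, b}  B5 = {a, f}  B6 = {a, d}
Tree: B1–B2, B1–B3, B2–B4, B4–B5, B1–B6

The largest bag has 2 vertices, giving width 1; this decomposition certifies tw(G) ≤ 1. G has an edge, so its treewidth is at least 1. Therefore the treewidth is 1.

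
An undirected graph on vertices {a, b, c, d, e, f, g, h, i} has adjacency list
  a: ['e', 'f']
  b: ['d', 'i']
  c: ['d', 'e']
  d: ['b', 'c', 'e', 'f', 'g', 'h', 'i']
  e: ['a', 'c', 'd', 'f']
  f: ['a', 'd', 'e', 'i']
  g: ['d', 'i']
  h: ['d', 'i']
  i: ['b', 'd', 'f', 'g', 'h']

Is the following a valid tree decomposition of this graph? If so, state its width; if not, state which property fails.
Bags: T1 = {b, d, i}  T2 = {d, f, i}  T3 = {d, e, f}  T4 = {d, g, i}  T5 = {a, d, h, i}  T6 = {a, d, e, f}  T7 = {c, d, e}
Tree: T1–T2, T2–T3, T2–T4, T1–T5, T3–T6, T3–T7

No — bags containing vertex a are not connected in the tree.

A tree decomposition must satisfy three properties: every vertex lies in some bag; for every edge, both endpoints lie together in some bag; and for every vertex, the bags containing it form a connected subtree. Here bags containing vertex a are not connected in the tree, so the decomposition is invalid.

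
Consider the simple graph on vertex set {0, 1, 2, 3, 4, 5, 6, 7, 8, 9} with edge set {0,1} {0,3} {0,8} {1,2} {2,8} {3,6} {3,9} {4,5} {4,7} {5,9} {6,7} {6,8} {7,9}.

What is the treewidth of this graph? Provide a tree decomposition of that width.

Treewidth 2.
Bags: B1 = {1, 2, 8}  B2 = {0, 1, 8}  B3 = {0, 6, 8}  B4 = {0, 3, 6}  B5 = {3, 6, 7}  B6 = {3, 7, 9}  B7 = {4, 7, 9}  B8 = {4, 5, 9}
Tree: B1–B2, B2–B3, B3–B4, B4–B5, B5–B6, B6–B7, B7–B8

Every bag has size at most 3, so the width is 3 − 1 = 2 and tw(G) ≤ 2. Since 2–1–0–8–2 is a cycle in G, G is not acyclic. Forests are exactly the graphs of treewidth ≤ 1, so tw(G) ≥ 2. Combining the bounds, tw(G) = 2.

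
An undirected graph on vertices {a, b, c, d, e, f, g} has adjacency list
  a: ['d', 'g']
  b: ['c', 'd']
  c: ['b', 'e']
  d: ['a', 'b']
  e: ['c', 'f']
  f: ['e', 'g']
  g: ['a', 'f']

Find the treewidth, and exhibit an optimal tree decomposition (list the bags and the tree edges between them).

Treewidth 2.
One such decomposition:
Bags: B1 = {b, c, e}  B2 = {b, d, e}  B3 = {a, d, e}  B4 = {a, e, g}  B5 = {e, f, g}
Tree: B1–B2, B2–B3, B3–B4, B4–B5

The largest bag has 3 vertices, giving width 2; this decomposition certifies tw(G) ≤ 2. For the lower bound, G contains the cycle e–c–b–d–a–g–f–e, so G is not a forest; only forests have treewidth ≤ 1, hence tw(G) ≥ 2. Combining the bounds, tw(G) = 2.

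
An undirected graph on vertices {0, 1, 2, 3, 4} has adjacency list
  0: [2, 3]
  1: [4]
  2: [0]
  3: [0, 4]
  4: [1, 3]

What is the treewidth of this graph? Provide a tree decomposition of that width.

Every bag has size at most 2, so the width is 2 − 1 = 1 and tw(G) ≤ 1. G has an edge, so its treewidth is at least 1. Combining the bounds, tw(G) = 1.

Treewidth 1.
One such decomposition:
Bags: B1 = {3, 4}  B2 = {1, 4}  B3 = {0, 3}  B4 = {0, 2}
Tree: B1–B2, B1–B3, B3–B4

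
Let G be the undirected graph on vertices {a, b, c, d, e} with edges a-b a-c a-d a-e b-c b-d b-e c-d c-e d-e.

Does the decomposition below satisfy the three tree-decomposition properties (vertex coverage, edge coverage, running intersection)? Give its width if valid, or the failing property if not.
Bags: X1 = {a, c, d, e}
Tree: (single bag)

No — vertex b appears in no bag.

A tree decomposition must satisfy three properties: every vertex lies in some bag; for every edge, both endpoints lie together in some bag; and for every vertex, the bags containing it form a connected subtree. Here vertex b appears in no bag, so the decomposition is invalid.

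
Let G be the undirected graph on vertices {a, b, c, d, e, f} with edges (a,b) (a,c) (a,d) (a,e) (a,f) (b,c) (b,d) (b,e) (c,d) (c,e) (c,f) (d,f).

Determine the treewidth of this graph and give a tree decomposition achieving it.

The largest bag has 4 vertices, giving width 3; this decomposition certifies tw(G) ≤ 3. For the lower bound, the 4 vertices {a, c, d, f} are pairwise adjacent, and any tree decomposition puts a clique entirely inside one bag — forcing width ≥ 3. Therefore the treewidth is 3.

Treewidth 3.
One optimal decomposition is:
Bags: B1 = {a, c, d, f}  B2 = {a, b, c, d}  B3 = {a, b, c, e}
Tree: B1–B2, B2–B3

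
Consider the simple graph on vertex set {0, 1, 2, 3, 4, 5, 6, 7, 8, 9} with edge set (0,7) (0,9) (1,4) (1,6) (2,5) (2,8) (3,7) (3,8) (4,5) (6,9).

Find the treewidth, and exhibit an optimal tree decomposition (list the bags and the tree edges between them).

The largest bag has 3 vertices, giving width 2; this decomposition certifies tw(G) ≤ 2. Since 5–2–8–3–7–0–9–6–1–4–5 is a cycle in G, G is not acyclic. Forests are exactly the graphs of treewidth ≤ 1, so tw(G) ≥ 2. Therefore the treewidth is 2.

Treewidth 2.
One such decomposition:
Bags: B1 = {2, 5, 8}  B2 = {3, 5, 8}  B3 = {3, 5, 7}  B4 = {0, 5, 7}  B5 = {0, 5, 9}  B6 = {5, 6, 9}  B7 = {1, 5, 6}  B8 = {1, 4, 5}
Tree: B1–B2, B2–B3, B3–B4, B4–B5, B5–B6, B6–B7, B7–B8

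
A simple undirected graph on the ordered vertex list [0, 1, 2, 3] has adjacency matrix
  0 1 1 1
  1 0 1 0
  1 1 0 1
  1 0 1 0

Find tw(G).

2

A width-2 tree decomposition is:
Bags: B1 = {0, 2, 3}  B2 = {0, 1, 2}
Tree: B1–B2
The largest bag has 3 vertices, giving width 2; this decomposition certifies tw(G) ≤ 2. For the lower bound, the 3 vertices {0, 1, 2} are pairwise adjacent, and any tree decomposition puts a clique entirely inside one bag — forcing width ≥ 2. Combining the bounds, tw(G) = 2.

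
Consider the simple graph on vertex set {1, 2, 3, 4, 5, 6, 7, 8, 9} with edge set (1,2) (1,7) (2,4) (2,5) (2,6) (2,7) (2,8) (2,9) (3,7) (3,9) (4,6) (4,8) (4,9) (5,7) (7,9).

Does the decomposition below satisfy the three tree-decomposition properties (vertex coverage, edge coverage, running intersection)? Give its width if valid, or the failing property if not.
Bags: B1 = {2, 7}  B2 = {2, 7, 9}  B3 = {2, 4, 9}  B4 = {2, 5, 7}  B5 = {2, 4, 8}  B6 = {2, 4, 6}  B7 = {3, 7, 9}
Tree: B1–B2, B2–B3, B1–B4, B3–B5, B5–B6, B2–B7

A tree decomposition must satisfy three properties: every vertex lies in some bag; for every edge, both endpoints lie together in some bag; and for every vertex, the bags containing it form a connected subtree. Here vertex 1 appears in no bag, so the decomposition is invalid.

No — vertex 1 appears in no bag.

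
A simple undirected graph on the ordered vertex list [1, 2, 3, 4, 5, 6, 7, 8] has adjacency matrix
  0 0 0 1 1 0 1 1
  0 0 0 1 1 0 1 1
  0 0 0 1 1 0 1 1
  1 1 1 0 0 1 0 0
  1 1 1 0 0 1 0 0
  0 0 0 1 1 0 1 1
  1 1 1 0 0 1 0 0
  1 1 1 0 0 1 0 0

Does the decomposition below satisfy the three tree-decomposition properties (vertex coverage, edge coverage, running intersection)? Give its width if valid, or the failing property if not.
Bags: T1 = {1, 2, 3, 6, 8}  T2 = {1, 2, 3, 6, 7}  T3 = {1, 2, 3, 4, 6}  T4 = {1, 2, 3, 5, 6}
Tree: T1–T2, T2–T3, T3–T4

Vertex coverage: the bags together contain {1, 2, 3, 4, 5, 6, 7, 8}, the full vertex set. Edge coverage: each edge of G has both endpoints in at least one bag. Running intersection: for every vertex, the bags containing it form a connected subtree. All three properties hold, so this is a valid tree decomposition of width max|bag| − 1 = 4, and hence tw(G) ≤ 4.

Yes; width 4.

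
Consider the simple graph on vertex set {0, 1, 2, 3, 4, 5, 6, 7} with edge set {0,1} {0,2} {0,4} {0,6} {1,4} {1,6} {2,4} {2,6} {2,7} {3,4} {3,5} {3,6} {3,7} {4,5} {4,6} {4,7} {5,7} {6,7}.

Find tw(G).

3

A width-3 tree decomposition is:
Bags: B1 = {0, 1, 4, 6}  B2 = {0, 2, 4, 6}  B3 = {2, 4, 6, 7}  B4 = {3, 4, 6, 7}  B5 = {3, 4, 5, 7}
Tree: B1–B2, B2–B3, B3–B4, B4–B5
Every bag has size at most 4, so the width is 4 − 1 = 3 and tw(G) ≤ 3. For the lower bound, the 4 vertices {3, 4, 5, 7} are pairwise adjacent, and any tree decomposition puts a clique entirely inside one bag — forcing width ≥ 3. Combining the bounds, tw(G) = 3.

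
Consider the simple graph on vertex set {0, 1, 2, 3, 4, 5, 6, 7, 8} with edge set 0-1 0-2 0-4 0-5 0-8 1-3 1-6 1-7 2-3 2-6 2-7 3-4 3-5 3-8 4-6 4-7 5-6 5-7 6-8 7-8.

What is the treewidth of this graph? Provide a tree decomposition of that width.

Treewidth 4.
One optimal decomposition is:
Bags: B1 = {0, 1, 3, 6, 7}  B2 = {0, 3, 4, 6, 7}  B3 = {0, 3, 5, 6, 7}  B4 = {0, 2, 3, 6, 7}  B5 = {0, 3, 6, 7, 8}
Tree: B1–B2, B2–B3, B3–B4, B4–B5

Each bag holds 5 vertices, so the decomposition has width 4, which upper-bounds the treewidth. For the lower bound: the 5 vertex sets {0,1}, {4,7}, {3,5}, {6}, {2} are disjoint, each induces a connected subgraph, and every pair is joined by at least one edge of G. Contracting each set to a single vertex therefore yields K_{5} as a minor, and since treewidth is minor-monotone, tw(G) ≥ tw(K_{5}) = 4. Hence tw(G) = 4 exactly.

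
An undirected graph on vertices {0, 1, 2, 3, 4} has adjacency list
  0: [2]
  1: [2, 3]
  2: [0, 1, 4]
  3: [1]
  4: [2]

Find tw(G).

1

A width-1 tree decomposition is:
Bags: B1 = {1, 2}  B2 = {1, 3}  B3 = {2, 4}  B4 = {0, 2}
Tree: B1–B2, B1–B3, B3–B4
Each bag holds 2 vertices, so the decomposition has width 1, which upper-bounds the treewidth. G has an edge, so its treewidth is at least 1. Therefore the treewidth is 1.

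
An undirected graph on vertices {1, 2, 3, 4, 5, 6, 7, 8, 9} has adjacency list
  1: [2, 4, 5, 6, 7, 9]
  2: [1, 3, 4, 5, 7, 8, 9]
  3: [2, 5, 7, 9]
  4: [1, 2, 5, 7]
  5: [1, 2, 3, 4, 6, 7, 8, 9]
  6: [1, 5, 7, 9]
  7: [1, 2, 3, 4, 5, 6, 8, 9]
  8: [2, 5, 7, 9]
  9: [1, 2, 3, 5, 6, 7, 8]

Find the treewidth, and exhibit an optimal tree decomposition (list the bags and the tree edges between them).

Treewidth 4.
One optimal decomposition is:
Bags: B1 = {1, 5, 6, 7, 9}  B2 = {1, 2, 5, 7, 9}  B3 = {1, 2, 4, 5, 7}  B4 = {2, 5, 7, 8, 9}  B5 = {2, 3, 5, 7, 9}
Tree: B1–B2, B2–B3, B2–B4, B2–B5

Every bag has size at most 5, so the width is 5 − 1 = 4 and tw(G) ≤ 4. On the other hand G contains the 5-clique {2, 5, 7, 8, 9}. A clique must lie in a single bag of any decomposition, so no decomposition can have width below 4. The upper and lower bounds meet at 4, so that is the treewidth.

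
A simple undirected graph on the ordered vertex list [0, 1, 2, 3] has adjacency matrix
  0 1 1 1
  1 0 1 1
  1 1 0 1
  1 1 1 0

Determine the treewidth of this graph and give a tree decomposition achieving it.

With just one bag of size 4, the width is 4 − 1 = 3, so tw(G) ≤ 3. On the other hand G contains the 4-clique {0, 1, 2, 3}. A clique must lie in a single bag of any decomposition, so no decomposition can have width below 3. Combining the bounds, tw(G) = 3.

Treewidth 3.
One such decomposition:
Bags: B1 = {0, 1, 2, 3}
Tree: (single bag)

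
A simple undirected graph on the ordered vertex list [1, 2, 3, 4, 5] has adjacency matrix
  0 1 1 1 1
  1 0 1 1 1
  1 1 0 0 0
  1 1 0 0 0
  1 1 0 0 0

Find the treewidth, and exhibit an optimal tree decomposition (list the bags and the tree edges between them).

Treewidth 2.
One such decomposition:
Bags: B1 = {1, 2, 5}  B2 = {1, 2, 4}  B3 = {1, 2, 3}
Tree: B1–B2, B2–B3

The largest bag has 3 vertices, giving width 2; this decomposition certifies tw(G) ≤ 2. For the lower bound, the 3 vertices {1, 2, 3} are pairwise adjacent, and any tree decomposition puts a clique entirely inside one bag — forcing width ≥ 2. Therefore the treewidth is 2.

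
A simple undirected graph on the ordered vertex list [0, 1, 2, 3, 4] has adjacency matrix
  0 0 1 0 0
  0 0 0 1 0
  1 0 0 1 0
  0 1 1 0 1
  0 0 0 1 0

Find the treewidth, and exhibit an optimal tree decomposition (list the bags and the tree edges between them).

The largest bag has 2 vertices, giving width 1; this decomposition certifies tw(G) ≤ 1. Any graph with an edge has treewidth ≥ 1, and G has the edge 0–2. Therefore the treewidth is 1.

Treewidth 1.
One optimal decomposition is:
Bags: B1 = {0, 2}  B2 = {2, 3}  B3 = {3, 4}  B4 = {1, 3}
Tree: B1–B2, B2–B3, B2–B4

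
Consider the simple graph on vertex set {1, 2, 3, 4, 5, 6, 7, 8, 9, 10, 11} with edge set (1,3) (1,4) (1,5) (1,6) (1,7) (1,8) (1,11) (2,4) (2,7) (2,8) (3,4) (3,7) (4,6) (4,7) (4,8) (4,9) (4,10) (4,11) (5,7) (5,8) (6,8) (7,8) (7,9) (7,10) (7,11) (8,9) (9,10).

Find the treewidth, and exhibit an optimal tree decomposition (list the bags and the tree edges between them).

Every bag has size at most 4, so the width is 4 − 1 = 3 and tw(G) ≤ 3. For the lower bound, the 4 vertices {1, 4, 6, 8} are pairwise adjacent, and any tree decomposition puts a clique entirely inside one bag — forcing width ≥ 3. Hence tw(G) = 3 exactly.

Treewidth 3.
One such decomposition:
Bags: B1 = {1, 4, 7, 8}  B2 = {1, 4, 7, 11}  B3 = {2, 4, 7, 8}  B4 = {4, 7, 8, 9}  B5 = {1, 3, 4, 7}  B6 = {1, 5, 7, 8}  B7 = {1, 4, 6, 8}  B8 = {4, 7, 9, 10}
Tree: B1–B2, B1–B3, B3–B4, B2–B5, B1–B6, B1–B7, B4–B8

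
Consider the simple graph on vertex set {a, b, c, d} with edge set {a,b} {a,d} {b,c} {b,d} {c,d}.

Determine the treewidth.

2

A width-2 tree decomposition is:
Bags: B1 = {b, c, d}  B2 = {a, b, d}
Tree: B1–B2
Every bag has size at most 3, so the width is 3 − 1 = 2 and tw(G) ≤ 2. For the lower bound, the 3 vertices {b, c, d} are pairwise adjacent, and any tree decomposition puts a clique entirely inside one bag — forcing width ≥ 2. The upper and lower bounds meet at 2, so that is the treewidth.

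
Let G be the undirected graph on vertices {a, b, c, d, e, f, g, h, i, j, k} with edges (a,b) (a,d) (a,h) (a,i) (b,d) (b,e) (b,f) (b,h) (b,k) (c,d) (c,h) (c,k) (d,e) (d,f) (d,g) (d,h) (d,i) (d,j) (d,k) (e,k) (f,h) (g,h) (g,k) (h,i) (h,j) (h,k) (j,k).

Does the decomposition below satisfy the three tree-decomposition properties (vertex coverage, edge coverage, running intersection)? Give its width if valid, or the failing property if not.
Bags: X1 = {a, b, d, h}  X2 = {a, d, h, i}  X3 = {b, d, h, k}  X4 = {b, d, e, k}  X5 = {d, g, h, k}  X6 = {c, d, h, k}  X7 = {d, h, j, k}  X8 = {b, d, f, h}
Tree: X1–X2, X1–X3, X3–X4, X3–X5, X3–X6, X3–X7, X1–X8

Every vertex of G appears in some bag (union = {a, b, c, d, e, f, g, h, i, j, k}); every edge is covered by a bag; and for each vertex v the set of bags containing v is connected in the bag tree. The decomposition is therefore valid. The largest bag has 4 vertices, so the width is 3.

Yes; width 3.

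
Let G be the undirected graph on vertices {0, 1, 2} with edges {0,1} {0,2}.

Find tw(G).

1

A width-1 tree decomposition is:
Bags: B1 = {0, 1}  B2 = {0, 2}
Tree: B1–B2
Each bag holds 2 vertices, so the decomposition has width 1, which upper-bounds the treewidth. Since G has at least one edge (e.g. 1–0), it is not an edgeless graph, so tw(G) ≥ 1. Hence tw(G) = 1 exactly.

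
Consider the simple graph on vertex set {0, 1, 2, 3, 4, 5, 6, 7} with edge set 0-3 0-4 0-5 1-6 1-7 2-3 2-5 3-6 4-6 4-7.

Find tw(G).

A width-2 tree decomposition is:
Bags: B1 = {1, 6, 7}  B2 = {4, 6, 7}  B3 = {3, 4, 6}  B4 = {0, 3, 4}  B5 = {0, 2, 3}  B6 = {0, 2, 5}
Tree: B1–B2, B2–B3, B3–B4, B4–B5, B5–B6
Every bag has size at most 3, so the width is 3 − 1 = 2 and tw(G) ≤ 2. Since 1–7–4–6–1 is a cycle in G, G is not acyclic. Forests are exactly the graphs of treewidth ≤ 1, so tw(G) ≥ 2. Hence tw(G) = 2 exactly.

2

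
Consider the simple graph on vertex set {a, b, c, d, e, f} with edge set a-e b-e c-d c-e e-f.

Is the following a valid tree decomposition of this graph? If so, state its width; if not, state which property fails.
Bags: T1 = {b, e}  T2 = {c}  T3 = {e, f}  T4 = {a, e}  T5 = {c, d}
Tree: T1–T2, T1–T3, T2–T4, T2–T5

A tree decomposition must satisfy three properties: every vertex lies in some bag; for every edge, both endpoints lie together in some bag; and for every vertex, the bags containing it form a connected subtree. Here edge (e,c) lies in no bag, so the decomposition is invalid.

No — edge (e,c) lies in no bag.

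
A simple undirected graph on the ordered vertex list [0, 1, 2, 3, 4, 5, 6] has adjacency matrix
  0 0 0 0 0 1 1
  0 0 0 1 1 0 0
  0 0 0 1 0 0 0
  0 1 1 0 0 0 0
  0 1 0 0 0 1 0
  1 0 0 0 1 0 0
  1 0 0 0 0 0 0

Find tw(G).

A width-1 tree decomposition is:
Bags: B1 = {0, 6}  B2 = {0, 5}  B3 = {4, 5}  B4 = {1, 4}  B5 = {1, 3}  B6 = {2, 3}
Tree: B1–B2, B2–B3, B3–B4, B4–B5, B5–B6
The largest bag has 2 vertices, giving width 1; this decomposition certifies tw(G) ≤ 1. Any graph with an edge has treewidth ≥ 1, and G has the edge 6–0. The upper and lower bounds meet at 1, so that is the treewidth.

1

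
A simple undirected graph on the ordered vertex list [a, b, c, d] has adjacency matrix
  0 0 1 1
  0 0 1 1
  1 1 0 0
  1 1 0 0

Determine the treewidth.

2

A width-2 tree decomposition is:
Bags: B1 = {a, c, d}  B2 = {b, c, d}
Tree: B1–B2
Every bag has size at most 3, so the width is 3 − 1 = 2 and tw(G) ≤ 2. The edges d–a–c–b–d form a cycle, so G is not a tree and its treewidth is at least 2. The upper and lower bounds meet at 2, so that is the treewidth.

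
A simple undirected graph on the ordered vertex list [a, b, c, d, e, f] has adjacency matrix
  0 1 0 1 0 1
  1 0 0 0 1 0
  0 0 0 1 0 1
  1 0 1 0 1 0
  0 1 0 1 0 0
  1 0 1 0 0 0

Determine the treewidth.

2

A width-2 tree decomposition is:
Bags: B1 = {c, d, f}  B2 = {a, d, f}  B3 = {a, d, e}  B4 = {a, b, e}
Tree: B1–B2, B2–B3, B3–B4
Every bag has size at most 3, so the width is 3 − 1 = 2 and tw(G) ≤ 2. Since c–f–a–d–c is a cycle in G, G is not acyclic. Forests are exactly the graphs of treewidth ≤ 1, so tw(G) ≥ 2. Combining the bounds, tw(G) = 2.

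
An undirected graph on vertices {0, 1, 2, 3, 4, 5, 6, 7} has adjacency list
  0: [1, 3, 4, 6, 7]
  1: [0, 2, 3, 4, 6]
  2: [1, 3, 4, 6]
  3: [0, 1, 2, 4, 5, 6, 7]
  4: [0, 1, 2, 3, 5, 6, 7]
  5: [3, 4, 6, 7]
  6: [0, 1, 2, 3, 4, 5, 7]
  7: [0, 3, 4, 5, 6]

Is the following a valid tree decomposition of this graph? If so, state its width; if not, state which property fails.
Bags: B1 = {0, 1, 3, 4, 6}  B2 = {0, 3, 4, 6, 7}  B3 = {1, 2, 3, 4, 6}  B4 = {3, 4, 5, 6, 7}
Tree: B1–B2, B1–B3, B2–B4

Every vertex of G appears in some bag (union = {0, 1, 2, 3, 4, 5, 6, 7}); every edge is covered by a bag; and for each vertex v the set of bags containing v is connected in the bag tree. The decomposition is therefore valid. The largest bag has 5 vertices, so the width is 4.

Yes; width 4.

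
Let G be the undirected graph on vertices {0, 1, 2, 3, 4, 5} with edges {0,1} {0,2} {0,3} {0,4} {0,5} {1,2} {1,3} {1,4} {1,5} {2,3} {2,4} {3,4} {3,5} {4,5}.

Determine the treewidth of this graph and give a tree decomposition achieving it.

The largest bag has 5 vertices, giving width 4; this decomposition certifies tw(G) ≤ 4. For the lower bound, the 5 vertices {0, 1, 2, 3, 4} are pairwise adjacent, and any tree decomposition puts a clique entirely inside one bag — forcing width ≥ 4. The upper and lower bounds meet at 4, so that is the treewidth.

Treewidth 4.
One such decomposition:
Bags: B1 = {0, 1, 3, 4, 5}  B2 = {0, 1, 2, 3, 4}
Tree: B1–B2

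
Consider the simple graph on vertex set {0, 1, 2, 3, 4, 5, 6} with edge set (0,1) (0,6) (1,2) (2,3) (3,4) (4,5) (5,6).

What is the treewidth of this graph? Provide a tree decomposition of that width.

Treewidth 2.
One optimal decomposition is:
Bags: B1 = {0, 5, 6}  B2 = {0, 1, 5}  B3 = {1, 2, 5}  B4 = {2, 3, 5}  B5 = {3, 4, 5}
Tree: B1–B2, B2–B3, B3–B4, B4–B5

The largest bag has 3 vertices, giving width 2; this decomposition certifies tw(G) ≤ 2. The edges 5–6–0–1–2–3–4–5 form a cycle, so G is not a tree and its treewidth is at least 2. Hence tw(G) = 2 exactly.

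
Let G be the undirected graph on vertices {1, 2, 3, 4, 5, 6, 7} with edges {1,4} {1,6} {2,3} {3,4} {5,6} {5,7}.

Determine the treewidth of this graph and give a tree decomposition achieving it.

The largest bag has 2 vertices, giving width 1; this decomposition certifies tw(G) ≤ 1. Since G has at least one edge (e.g. 2–3), it is not an edgeless graph, so tw(G) ≥ 1. Therefore the treewidth is 1.

Treewidth 1.
One such decomposition:
Bags: B1 = {2, 3}  B2 = {3, 4}  B3 = {1, 4}  B4 = {1, 6}  B5 = {5, 6}  B6 = {5, 7}
Tree: B1–B2, B2–B3, B3–B4, B4–B5, B5–B6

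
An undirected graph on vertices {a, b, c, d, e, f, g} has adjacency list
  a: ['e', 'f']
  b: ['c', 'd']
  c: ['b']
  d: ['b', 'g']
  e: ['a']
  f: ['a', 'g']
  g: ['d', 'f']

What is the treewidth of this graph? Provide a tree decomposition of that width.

Treewidth 1.
Bags: B1 = {b, c}  B2 = {b, d}  B3 = {d, g}  B4 = {f, g}  B5 = {a, f}  B6 = {a, e}
Tree: B1–B2, B2–B3, B3–B4, B4–B5, B5–B6

Every bag has size at most 2, so the width is 2 − 1 = 1 and tw(G) ≤ 1. Since G has at least one edge (e.g. c–b), it is not an edgeless graph, so tw(G) ≥ 1. Therefore the treewidth is 1.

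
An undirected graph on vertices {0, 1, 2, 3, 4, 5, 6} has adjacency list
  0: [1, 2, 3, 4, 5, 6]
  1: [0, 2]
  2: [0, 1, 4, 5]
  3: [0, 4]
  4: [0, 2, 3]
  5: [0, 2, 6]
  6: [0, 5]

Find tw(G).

2

A width-2 tree decomposition is:
Bags: B1 = {0, 2, 5}  B2 = {0, 2, 4}  B3 = {0, 3, 4}  B4 = {0, 5, 6}  B5 = {0, 1, 2}
Tree: B1–B2, B2–B3, B1–B4, B2–B5
The largest bag has 3 vertices, giving width 2; this decomposition certifies tw(G) ≤ 2. On the other hand G contains the 3-clique {0, 1, 2}. A clique must lie in a single bag of any decomposition, so no decomposition can have width below 2. Hence tw(G) = 2 exactly.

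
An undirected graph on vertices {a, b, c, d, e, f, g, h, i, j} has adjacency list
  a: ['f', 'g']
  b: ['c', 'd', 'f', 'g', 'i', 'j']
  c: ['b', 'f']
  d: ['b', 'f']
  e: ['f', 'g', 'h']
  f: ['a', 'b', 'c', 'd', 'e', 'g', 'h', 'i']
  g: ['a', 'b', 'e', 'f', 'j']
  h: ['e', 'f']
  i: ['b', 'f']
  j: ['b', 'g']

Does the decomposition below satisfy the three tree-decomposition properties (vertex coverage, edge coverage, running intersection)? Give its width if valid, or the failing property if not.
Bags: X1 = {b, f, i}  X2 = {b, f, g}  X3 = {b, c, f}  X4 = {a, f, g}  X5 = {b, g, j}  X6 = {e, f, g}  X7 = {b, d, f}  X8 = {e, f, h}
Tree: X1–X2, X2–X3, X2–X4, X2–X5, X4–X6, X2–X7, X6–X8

Checking the three conditions: (i) the bags cover all of {a, b, c, d, e, f, g, h, i, j}; (ii) for each edge, some bag contains both endpoints; (iii) the bags containing any fixed vertex form a subtree. All hold, so the decomposition is valid with width 3 − 1 = 2.

Yes; width 2.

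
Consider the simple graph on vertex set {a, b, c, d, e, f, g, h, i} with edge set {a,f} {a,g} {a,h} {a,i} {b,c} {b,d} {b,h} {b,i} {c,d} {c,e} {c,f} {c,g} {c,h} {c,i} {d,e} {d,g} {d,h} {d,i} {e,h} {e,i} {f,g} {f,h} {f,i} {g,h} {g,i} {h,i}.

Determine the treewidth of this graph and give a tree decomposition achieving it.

Treewidth 4.
Bags: B1 = {c, d, g, h, i}  B2 = {c, f, g, h, i}  B3 = {a, f, g, h, i}  B4 = {b, c, d, h, i}  B5 = {c, d, e, h, i}
Tree: B1–B2, B2–B3, B1–B4, B4–B5

Every bag has size at most 5, so the width is 5 − 1 = 4 and tw(G) ≤ 4. Conversely, {c, d, g, h, i} is a clique of size 5, and the vertices of any clique must share a bag in every tree decomposition; so some bag has ≥ 5 vertices and tw(G) ≥ 4. Hence tw(G) = 4 exactly.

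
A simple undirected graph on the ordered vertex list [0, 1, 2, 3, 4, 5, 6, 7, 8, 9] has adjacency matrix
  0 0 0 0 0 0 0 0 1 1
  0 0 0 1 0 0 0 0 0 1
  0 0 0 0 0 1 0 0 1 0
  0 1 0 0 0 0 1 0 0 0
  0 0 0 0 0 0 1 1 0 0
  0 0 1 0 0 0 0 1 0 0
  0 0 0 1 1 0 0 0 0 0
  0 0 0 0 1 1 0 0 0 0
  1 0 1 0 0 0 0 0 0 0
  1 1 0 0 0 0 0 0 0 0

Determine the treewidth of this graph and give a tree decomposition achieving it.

Treewidth 2.
Bags: B1 = {4, 5, 7}  B2 = {2, 4, 5}  B3 = {2, 4, 8}  B4 = {0, 4, 8}  B5 = {0, 4, 9}  B6 = {1, 4, 9}  B7 = {1, 3, 4}  B8 = {3, 4, 6}
Tree: B1–B2, B2–B3, B3–B4, B4–B5, B5–B6, B6–B7, B7–B8

The largest bag has 3 vertices, giving width 2; this decomposition certifies tw(G) ≤ 2. The edges 4–7–5–2–8–0–9–1–3–6–4 form a cycle, so G is not a tree and its treewidth is at least 2. Therefore the treewidth is 2.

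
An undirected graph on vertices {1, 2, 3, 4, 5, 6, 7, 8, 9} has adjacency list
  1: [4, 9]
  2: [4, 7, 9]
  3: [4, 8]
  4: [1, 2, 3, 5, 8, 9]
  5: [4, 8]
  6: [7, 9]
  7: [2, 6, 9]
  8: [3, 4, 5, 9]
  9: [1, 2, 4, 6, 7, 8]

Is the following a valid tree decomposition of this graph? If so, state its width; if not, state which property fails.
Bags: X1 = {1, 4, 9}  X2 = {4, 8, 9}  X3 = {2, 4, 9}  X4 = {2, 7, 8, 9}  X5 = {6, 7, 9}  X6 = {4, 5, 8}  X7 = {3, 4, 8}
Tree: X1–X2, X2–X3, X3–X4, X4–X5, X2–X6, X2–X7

A tree decomposition must satisfy three properties: every vertex lies in some bag; for every edge, both endpoints lie together in some bag; and for every vertex, the bags containing it form a connected subtree. Here bags containing vertex 8 are not connected in the tree, so the decomposition is invalid.

No — bags containing vertex 8 are not connected in the tree.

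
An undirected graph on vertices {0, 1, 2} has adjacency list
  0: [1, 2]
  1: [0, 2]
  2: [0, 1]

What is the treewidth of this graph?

A width-2 tree decomposition is:
Bags: B1 = {0, 1, 2}
Tree: (single bag)
A single bag containing all 3 vertices is trivially a valid decomposition of width 2. For the lower bound, the 3 vertices {0, 1, 2} are pairwise adjacent, and any tree decomposition puts a clique entirely inside one bag — forcing width ≥ 2. Hence tw(G) = 2 exactly.

2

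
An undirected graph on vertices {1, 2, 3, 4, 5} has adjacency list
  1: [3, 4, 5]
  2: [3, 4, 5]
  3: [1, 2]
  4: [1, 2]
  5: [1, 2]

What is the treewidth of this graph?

2

A width-2 tree decomposition is:
Bags: B1 = {1, 2, 4}  B2 = {1, 2, 3}  B3 = {1, 2, 5}
Tree: B1–B2, B2–B3
Every bag has size at most 3, so the width is 3 − 1 = 2 and tw(G) ≤ 2. The edges 4–1–3–2–4 form a cycle, so G is not a tree and its treewidth is at least 2. Therefore the treewidth is 2.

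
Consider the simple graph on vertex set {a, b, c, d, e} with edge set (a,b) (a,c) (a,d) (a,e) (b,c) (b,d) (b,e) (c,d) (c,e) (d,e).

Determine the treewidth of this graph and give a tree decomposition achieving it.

Treewidth 4.
Bags: B1 = {a, b, c, d, e}
Tree: (single bag)

With just one bag of size 5, the width is 5 − 1 = 4, so tw(G) ≤ 4. Conversely, {a, b, c, d, e} is a clique of size 5, and the vertices of any clique must share a bag in every tree decomposition; so some bag has ≥ 5 vertices and tw(G) ≥ 4. Hence tw(G) = 4 exactly.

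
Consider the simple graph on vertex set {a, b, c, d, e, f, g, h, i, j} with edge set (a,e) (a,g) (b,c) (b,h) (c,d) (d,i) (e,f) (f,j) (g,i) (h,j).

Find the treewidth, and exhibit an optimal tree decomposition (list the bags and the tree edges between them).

Treewidth 2.
One optimal decomposition is:
Bags: B1 = {f, h, j}  B2 = {b, f, h}  B3 = {b, c, f}  B4 = {c, d, f}  B5 = {d, f, i}  B6 = {f, g, i}  B7 = {a, f, g}  B8 = {a, e, f}
Tree: B1–B2, B2–B3, B3–B4, B4–B5, B5–B6, B6–B7, B7–B8

Each bag holds 3 vertices, so the decomposition has width 2, which upper-bounds the treewidth. The edges f–j–h–b–c–d–i–g–a–e–f form a cycle, so G is not a tree and its treewidth is at least 2. Therefore the treewidth is 2.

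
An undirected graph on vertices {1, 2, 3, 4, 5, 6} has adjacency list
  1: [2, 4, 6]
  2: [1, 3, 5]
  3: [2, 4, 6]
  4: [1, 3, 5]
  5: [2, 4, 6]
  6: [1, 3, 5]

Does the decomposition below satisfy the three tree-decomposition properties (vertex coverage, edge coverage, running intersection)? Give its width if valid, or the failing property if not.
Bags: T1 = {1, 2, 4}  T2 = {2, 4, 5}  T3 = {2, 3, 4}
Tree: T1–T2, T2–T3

No — vertex 6 appears in no bag.

A tree decomposition must satisfy three properties: every vertex lies in some bag; for every edge, both endpoints lie together in some bag; and for every vertex, the bags containing it form a connected subtree. Here vertex 6 appears in no bag, so the decomposition is invalid.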